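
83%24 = 11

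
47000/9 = 5222 + 2/9 ≈ 5222.22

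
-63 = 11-74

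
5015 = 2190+2825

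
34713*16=555408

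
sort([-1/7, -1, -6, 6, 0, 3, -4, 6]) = [-6, -4, -1, -1/7, 0, 3, 6, 6]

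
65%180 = 65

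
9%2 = 1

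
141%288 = 141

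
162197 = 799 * 203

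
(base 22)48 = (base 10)96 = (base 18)56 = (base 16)60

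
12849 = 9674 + 3175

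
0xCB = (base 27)7E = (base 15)D8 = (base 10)203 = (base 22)95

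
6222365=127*48995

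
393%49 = 1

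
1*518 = 518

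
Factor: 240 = 2^4*3^1*5^1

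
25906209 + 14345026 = 40251235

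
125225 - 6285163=-6159938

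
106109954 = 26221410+79888544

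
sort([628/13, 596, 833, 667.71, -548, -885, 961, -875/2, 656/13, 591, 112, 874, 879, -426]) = [-885, -548, -875/2, -426, 628/13, 656/13, 112, 591, 596, 667.71, 833, 874, 879, 961]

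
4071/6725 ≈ 0.605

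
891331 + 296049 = 1187380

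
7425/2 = 3712 + 1/2 = 3712.50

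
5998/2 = 2999 = 2999.00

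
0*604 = 0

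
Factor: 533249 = 533249^1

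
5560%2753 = 54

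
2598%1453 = 1145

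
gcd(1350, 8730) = 90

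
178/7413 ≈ 0.0240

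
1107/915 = 1 + 64/305 ≈ 1.21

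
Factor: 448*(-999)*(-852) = 2^8*3^4*7^1*37^1*71^1 = 381314304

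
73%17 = 5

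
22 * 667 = 14674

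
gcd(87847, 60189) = 1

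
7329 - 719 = 6610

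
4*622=2488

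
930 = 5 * 186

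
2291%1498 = 793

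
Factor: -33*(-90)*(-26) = -1*2^2*3^3*5^1*11^1*13^1 = -77220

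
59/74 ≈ 0.797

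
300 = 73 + 227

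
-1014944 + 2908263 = 1893319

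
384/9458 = 192/4729≈0.0406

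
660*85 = 56100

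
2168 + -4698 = -2530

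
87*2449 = 213063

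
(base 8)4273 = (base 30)2ef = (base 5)32420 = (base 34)1vp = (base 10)2235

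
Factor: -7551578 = -1*2^1*3775789^1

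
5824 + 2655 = 8479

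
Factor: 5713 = 29^1*197^1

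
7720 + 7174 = 14894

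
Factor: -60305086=-1 * 2^1 * 17^1 * 1773679^1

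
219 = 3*73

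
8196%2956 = 2284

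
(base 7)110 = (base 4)320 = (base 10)56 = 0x38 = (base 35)1l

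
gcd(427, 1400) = 7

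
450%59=37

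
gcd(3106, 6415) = 1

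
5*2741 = 13705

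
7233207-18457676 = -11224469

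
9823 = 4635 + 5188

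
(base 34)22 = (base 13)55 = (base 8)106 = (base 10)70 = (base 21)37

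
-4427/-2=2213 + 1/2=2213.50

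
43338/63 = 14446/21 ≈ 687.90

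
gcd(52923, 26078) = 767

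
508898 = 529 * 962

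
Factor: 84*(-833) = -1*2^2*3^1*7^3*17^1 = -69972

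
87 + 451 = 538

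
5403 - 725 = 4678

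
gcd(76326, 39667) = 1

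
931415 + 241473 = 1172888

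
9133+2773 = 11906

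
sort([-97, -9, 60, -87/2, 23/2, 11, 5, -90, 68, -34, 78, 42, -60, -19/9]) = [-97, -90, -60, -87/2, -34, -9, -19/9, 5, 11, 23/2, 42, 60, 68, 78]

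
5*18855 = 94275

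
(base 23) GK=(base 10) 388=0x184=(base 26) EO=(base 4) 12010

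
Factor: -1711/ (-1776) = 2^ (-4)*3^ (-1)*29^1*37^ (-1)*59^1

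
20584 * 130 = 2675920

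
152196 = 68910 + 83286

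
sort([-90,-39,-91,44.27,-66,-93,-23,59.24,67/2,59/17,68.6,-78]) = [-93,-91,-90,-78,-66,-39,-23,59/17,67/2,44.27,59.24,68.6]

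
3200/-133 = -24 - 8/133 ≈ -24.06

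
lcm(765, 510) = 1530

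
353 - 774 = -421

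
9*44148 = 397332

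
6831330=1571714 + 5259616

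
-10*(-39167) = 391670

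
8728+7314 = 16042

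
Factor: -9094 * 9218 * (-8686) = 2^3 * 11^1 * 43^1 * 101^1 * 419^1 * 4547^1 = 728134281512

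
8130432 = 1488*5464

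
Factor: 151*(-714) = -1*2^1*3^1*7^1*17^1*151^1 = -107814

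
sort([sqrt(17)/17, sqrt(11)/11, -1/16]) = [-1/16, sqrt(17)/17, sqrt(11)/11]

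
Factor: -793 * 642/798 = -1 * 7^(-1) * 13^1 * 19^(-1) * 61^1 * 107^1 = -84851/133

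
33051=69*479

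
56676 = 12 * 4723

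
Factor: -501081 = -1 * 3^1 * 7^1 * 107^1 * 223^1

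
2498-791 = 1707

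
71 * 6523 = 463133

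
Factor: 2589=3^1*863^1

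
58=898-840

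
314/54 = 157/27 ≈ 5.81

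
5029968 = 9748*516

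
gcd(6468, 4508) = 196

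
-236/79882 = -118/39941≈-0.00295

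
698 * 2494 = 1740812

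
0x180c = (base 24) agc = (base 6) 44300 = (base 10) 6156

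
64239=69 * 931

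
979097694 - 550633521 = 428464173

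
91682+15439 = 107121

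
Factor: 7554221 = 1999^1 * 3779^1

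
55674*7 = 389718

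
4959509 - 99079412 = -94119903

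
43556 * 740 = 32231440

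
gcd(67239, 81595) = 1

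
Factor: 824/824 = 1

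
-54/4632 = -9/772 ≈ -0.0117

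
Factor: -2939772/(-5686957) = 2^2 * 3^1 * 11^1 * 23^(-1) * 22271^1 * 247259^(-1)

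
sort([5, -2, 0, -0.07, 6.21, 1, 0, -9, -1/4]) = [-9, -2, -1/4, -0.07, 0, 0, 1, 5, 6.21]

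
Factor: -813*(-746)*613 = 2^1*3^1*271^1*373^1*613^1 = 371783274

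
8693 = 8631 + 62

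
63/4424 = 9/632 ≈ 0.0142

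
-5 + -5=-10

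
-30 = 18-48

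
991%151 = 85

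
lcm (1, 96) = 96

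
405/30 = 13+1/2 = 13.50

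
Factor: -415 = -1*5^1*83^1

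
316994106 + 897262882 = 1214256988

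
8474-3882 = 4592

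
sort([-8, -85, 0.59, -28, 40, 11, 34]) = [-85, -28, -8, 0.59, 11, 34, 40]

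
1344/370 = 3 + 117/185 ≈ 3.63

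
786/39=20 + 2/13 ≈ 20.15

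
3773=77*49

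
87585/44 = 1990+25/44 ≈ 1990.57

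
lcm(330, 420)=4620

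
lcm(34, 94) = 1598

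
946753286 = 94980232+851773054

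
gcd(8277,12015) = 267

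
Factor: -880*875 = -1*2^4*5^4*7^1*11^1 = -770000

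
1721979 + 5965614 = 7687593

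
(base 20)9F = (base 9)236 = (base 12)143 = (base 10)195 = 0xC3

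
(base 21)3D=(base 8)114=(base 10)76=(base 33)2A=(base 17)48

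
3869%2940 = 929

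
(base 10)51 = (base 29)1m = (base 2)110011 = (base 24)23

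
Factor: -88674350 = -1*2^1*5^2*1773487^1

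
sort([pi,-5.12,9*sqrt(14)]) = [-5.12,pi,9*sqrt(14)]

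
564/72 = 47/6≈7.83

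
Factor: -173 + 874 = 701^1 = 701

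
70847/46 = 1540 + 7/46 ≈ 1540.15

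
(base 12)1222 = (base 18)658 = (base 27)2lh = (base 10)2042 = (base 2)11111111010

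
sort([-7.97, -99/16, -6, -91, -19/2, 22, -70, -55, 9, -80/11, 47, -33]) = [-91, -70, -55, -33, -19/2, -7.97, -80/11, -99/16, -6, 9, 22, 47]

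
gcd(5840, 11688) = 8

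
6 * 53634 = 321804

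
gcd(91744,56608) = 1952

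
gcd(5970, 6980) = 10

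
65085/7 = 9297+6/7 ≈ 9297.86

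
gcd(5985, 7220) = 95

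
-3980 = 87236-91216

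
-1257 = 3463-4720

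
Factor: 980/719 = 2^2 * 5^1 * 7^2 * 719^(-1)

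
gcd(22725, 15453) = 909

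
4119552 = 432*9536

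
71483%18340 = 16463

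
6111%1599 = 1314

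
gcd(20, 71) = 1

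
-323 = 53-376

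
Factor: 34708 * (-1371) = -1 * 2^2 * 3^1 * 457^1 * 8677^1 = -47584668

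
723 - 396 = 327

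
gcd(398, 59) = 1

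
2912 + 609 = 3521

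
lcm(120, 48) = 240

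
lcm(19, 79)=1501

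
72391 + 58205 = 130596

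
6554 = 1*6554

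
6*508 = 3048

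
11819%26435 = 11819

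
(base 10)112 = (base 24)4g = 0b1110000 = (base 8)160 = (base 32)3g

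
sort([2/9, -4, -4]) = [-4, -4, 2/9]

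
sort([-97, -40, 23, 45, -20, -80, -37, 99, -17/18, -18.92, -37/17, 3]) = [-97, -80, -40, -37, -20, -18.92, -37/17, -17/18, 3, 23, 45, 99]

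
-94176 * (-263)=24768288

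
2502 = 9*278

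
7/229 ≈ 0.0306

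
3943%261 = 28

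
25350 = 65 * 390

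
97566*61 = 5951526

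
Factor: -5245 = -1*5^1*1049^1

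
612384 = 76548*8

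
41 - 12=29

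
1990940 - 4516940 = -2526000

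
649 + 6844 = 7493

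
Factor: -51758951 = -1*227^1*228013^1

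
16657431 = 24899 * 669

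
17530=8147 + 9383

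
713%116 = 17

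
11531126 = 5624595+5906531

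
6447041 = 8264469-1817428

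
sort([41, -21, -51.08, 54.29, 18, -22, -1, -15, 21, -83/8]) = [-51.08, -22, -21, -15, -83/8, -1, 18, 21, 41, 54.29]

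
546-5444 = -4898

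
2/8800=1/4400 ≈ 0.000227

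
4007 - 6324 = -2317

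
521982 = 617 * 846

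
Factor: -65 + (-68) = -1*7^1*19^1 = -133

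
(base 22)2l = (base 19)38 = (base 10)65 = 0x41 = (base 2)1000001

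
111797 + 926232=1038029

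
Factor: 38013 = 3^1*12671^1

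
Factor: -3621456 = -1 * 2^4 * 3^3 * 83^1 * 101^1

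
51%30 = 21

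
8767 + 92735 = 101502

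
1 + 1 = 2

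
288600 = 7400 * 39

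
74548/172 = 18637/43≈433.42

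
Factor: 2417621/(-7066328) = -1*2^(-3)*17^1*19^(-1)*71^1*2003^1*46489^(-1)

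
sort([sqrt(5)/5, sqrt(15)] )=[sqrt(5)/5, sqrt(15)] 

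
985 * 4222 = 4158670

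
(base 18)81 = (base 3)12101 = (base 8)221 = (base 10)145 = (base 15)9a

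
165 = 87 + 78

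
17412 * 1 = 17412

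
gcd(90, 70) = 10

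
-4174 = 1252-5426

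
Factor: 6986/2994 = 3^(-1)*7^1 = 7/3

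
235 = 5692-5457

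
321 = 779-458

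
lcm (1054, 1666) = 51646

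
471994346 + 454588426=926582772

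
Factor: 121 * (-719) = -1 * 11^2 * 719^1 = -86999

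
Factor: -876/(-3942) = 2^1 * 3^(-2) = 2/9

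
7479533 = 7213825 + 265708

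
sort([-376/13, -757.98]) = [-757.98, -376/13]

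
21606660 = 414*52190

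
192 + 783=975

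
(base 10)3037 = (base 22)661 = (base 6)22021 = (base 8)5735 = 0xbdd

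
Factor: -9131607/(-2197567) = 3^2*29^1*59^1*593^1*2197567^(-1)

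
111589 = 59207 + 52382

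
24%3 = 0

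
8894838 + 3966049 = 12860887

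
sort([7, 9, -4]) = [-4, 7, 9]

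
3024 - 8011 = -4987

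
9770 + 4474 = 14244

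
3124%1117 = 890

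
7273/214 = 33 + 211/214 ≈ 33.99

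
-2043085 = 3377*(-605)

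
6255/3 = 2085 = 2085.00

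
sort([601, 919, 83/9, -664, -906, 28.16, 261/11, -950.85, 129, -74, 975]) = [-950.85, -906, -664, -74, 83/9, 261/11, 28.16, 129, 601, 919, 975]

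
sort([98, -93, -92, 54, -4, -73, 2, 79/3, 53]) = [-93, -92, -73, -4, 2, 79/3, 53, 54, 98]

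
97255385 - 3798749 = 93456636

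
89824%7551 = 6763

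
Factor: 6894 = 2^1*3^2*383^1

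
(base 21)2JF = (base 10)1296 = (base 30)1D6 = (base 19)3B4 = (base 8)2420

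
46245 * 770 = 35608650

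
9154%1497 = 172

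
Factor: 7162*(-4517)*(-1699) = 2^1*1699^1*3581^1*4517^1 = 54963931046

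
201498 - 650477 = -448979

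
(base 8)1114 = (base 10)588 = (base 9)723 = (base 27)ll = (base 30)ji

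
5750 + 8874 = 14624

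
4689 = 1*4689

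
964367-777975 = 186392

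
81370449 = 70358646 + 11011803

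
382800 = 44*8700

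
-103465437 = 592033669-695499106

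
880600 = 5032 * 175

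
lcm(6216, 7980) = 590520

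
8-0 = 8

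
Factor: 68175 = 3^3*5^2*101^1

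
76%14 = 6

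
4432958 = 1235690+3197268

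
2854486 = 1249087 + 1605399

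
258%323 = 258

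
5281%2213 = 855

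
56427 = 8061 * 7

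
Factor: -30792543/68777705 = -1 * 3^1 * 5^(-1) * 23^(-1) * 29^(-1) * 41^(-1) * 353^1 * 503^(-1) * 29077^1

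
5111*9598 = 49055378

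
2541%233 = 211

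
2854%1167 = 520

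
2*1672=3344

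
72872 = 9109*8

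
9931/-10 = -993 - 1/10 = -993.10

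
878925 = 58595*15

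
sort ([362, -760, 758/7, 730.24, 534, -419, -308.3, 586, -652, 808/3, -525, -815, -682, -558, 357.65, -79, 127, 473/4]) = [-815, -760, -682, -652, -558, -525, -419, -308.3, -79, 758/7, 473/4, 127, 808/3, 357.65, 362, 534, 586, 730.24]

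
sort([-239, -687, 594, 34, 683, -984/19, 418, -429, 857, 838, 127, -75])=[-687, -429, -239, -75, -984/19, 34, 127, 418, 594, 683, 838, 857]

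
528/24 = 22 = 22.00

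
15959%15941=18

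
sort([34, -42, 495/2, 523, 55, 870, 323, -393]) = [-393, -42, 34, 55, 495/2, 323, 523, 870]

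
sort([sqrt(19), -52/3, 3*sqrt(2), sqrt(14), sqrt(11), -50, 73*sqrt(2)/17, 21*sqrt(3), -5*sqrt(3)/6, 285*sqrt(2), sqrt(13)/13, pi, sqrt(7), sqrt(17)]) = [-50, -52/3, -5*sqrt(3)/6, sqrt(13)/13, sqrt(7), pi, sqrt(11), sqrt(14), sqrt(17), 3*sqrt(2), sqrt(19), 73*sqrt(2)/17, 21*sqrt(3), 285*sqrt(2)]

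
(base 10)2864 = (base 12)17a8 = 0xb30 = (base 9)3832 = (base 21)6a8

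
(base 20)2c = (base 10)52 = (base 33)1j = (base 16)34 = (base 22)28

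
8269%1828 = 957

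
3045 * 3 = 9135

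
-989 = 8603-9592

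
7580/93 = 81 + 47/93 ≈ 81.51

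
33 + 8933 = 8966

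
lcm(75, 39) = 975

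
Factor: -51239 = -1 * 51239^1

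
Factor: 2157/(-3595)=-1 * 3^1 * 5^(-1)=-3/5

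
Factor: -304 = -1 * 2^4 * 19^1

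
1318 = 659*2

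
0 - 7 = -7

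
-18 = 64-82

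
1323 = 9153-7830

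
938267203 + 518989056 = 1457256259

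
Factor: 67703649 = 3^1*13^1*919^1*1889^1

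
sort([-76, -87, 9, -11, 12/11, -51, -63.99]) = [-87, -76, -63.99, -51, -11, 12/11, 9]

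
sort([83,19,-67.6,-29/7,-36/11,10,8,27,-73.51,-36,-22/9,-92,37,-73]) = [-92,-73.51,-73,-67.6,-36,-29/7,-36/11,-22/9,8,10,19,27,37,83]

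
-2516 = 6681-9197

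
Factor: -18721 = -1*97^1*193^1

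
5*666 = 3330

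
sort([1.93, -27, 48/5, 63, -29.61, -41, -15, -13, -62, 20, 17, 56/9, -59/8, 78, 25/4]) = [-62, -41, -29.61, -27, -15, -13, -59/8, 1.93, 56/9, 25/4, 48/5, 17, 20, 63, 78]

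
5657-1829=3828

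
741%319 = 103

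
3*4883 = 14649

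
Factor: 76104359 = 17^1*2089^1*2143^1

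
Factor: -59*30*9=-1*2^1*3^3*5^1*59^1=-15930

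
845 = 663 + 182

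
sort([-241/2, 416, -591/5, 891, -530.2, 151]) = [-530.2, -241/2, -591/5, 151, 416, 891]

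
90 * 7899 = 710910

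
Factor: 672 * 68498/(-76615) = -1 * 2^6 * 3^1 * 5^(-1) * 11^(-1) * 29^1 * 199^(-1) * 1181^1 = -6575808/10945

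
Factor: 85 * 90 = 2^1 * 3^2 * 5^2 * 17^1 = 7650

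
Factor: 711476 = 2^2*83^1*2143^1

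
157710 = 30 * 5257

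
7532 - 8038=-506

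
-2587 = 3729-6316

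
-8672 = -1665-7007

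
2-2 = 0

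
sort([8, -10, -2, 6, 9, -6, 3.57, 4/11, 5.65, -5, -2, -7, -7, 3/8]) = [-10, -7, -7, -6, -5, -2, -2, 4/11, 3/8, 3.57, 5.65, 6, 8, 9]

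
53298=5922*9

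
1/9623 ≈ 0.000104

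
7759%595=24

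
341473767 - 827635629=-486161862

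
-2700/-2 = 1350 = 1350.00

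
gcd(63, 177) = 3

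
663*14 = 9282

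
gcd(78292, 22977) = 851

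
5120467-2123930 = 2996537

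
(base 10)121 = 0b1111001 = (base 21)5g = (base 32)3p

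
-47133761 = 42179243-89313004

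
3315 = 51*65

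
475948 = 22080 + 453868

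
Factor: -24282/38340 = -1*2^ (-1)*3^ (-1)*5^ (-1)*19^1 = -19/30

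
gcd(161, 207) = 23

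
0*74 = 0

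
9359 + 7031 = 16390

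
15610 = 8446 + 7164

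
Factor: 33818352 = 2^4*3^1*704549^1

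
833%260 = 53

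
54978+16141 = 71119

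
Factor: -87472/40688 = -1 * 7^1 * 11^1 * 71^1 * 2543^(-1) = -5467/2543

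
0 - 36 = -36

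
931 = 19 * 49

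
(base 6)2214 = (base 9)631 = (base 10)514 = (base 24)la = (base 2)1000000010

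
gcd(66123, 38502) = 837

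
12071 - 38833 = -26762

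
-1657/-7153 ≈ 0.232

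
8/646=4/323 ≈ 0.0124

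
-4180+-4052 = -8232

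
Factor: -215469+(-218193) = -1 * 2^1 * 3^1 * 72277^1 = -433662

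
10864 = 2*5432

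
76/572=19/143 ≈ 0.133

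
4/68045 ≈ 0.0000588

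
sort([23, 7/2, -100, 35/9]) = [-100, 7/2, 35/9, 23]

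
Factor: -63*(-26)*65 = 2^1*3^2*5^1*7^1*13^2 = 106470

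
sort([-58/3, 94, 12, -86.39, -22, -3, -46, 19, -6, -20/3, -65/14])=[-86.39, -46, -22, -58/3, -20/3, -6, -65/14, -3, 12, 19, 94]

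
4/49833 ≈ 0.0000803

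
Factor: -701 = -1*701^1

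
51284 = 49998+1286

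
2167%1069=29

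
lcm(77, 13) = 1001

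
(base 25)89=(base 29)76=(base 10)209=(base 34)65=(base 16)d1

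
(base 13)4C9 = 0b1101001001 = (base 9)1134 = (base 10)841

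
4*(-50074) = -200296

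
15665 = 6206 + 9459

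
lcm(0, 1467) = 0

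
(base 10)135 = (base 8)207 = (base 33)43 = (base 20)6f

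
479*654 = 313266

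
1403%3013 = 1403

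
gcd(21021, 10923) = 33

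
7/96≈0.0729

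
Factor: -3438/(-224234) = 3^2 * 587^(-1) = 9/587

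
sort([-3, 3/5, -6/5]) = [-3, -6/5, 3/5]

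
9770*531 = 5187870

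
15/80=3/16 ≈ 0.188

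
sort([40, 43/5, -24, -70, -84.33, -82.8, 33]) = [-84.33, -82.8, -70, -24, 43/5, 33, 40]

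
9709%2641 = 1786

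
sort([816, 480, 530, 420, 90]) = [90, 420, 480, 530, 816]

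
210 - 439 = -229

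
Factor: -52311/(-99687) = 53^1 * 101^(-1) = 53/101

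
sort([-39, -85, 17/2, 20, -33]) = [-85, -39, -33, 17/2, 20]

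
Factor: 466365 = 3^1 * 5^1 * 31091^1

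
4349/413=10 + 219/413 ≈ 10.53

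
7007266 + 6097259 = 13104525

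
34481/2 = 17240+1/2 = 17240.50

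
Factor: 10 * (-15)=-1 * 2^1 * 3^1 * 5^2=-150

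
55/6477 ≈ 0.00849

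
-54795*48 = -2630160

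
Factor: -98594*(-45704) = 2^4*29^1*197^1*49297^1 = 4506140176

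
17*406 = 6902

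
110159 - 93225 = 16934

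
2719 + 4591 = 7310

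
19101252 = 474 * 40298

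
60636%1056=444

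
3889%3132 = 757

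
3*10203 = 30609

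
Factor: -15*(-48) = 2^4*3^2*5^1 = 720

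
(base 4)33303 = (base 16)3f3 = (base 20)2ab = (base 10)1011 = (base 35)sv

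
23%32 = 23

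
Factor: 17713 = 17713^1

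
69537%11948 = 9797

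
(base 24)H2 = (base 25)GA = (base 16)19A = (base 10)410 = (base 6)1522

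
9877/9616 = 1 + 261/9616 ≈ 1.03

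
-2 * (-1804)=3608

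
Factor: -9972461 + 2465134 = -1*43^1*71^1*2459^1 = -7507327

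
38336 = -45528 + 83864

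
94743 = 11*8613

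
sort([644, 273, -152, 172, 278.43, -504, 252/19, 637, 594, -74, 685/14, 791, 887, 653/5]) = [-504, -152, -74, 252/19, 685/14, 653/5, 172, 273, 278.43, 594, 637, 644, 791, 887]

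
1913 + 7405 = 9318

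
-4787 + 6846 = 2059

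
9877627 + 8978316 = 18855943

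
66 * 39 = 2574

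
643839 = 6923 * 93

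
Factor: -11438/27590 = -1*5^(-1)*7^1*19^1*31^(-1)*43^1*89^(-1) = -5719/13795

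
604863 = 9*67207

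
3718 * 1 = 3718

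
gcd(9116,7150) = 2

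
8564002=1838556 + 6725446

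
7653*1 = 7653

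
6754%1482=826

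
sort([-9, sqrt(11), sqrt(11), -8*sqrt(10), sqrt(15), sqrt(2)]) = [-8*sqrt(10), -9, sqrt(2), sqrt(11), sqrt(11), sqrt(15)]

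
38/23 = 1+15/23 ≈ 1.65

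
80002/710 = 112 + 241/355 ≈ 112.68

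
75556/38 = 1988 + 6/19 ≈ 1988.32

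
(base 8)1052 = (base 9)675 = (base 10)554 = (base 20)17e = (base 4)20222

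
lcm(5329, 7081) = 516913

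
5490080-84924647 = -79434567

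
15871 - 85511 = -69640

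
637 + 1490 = 2127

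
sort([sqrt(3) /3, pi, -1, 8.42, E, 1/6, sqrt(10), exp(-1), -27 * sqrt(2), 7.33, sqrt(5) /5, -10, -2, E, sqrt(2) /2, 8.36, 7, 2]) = [-27 * sqrt(2), -10, -2, -1, 1/6, exp(-1), sqrt(5) /5, sqrt(3) /3, sqrt(2) /2, 2, E, E, pi, sqrt(10), 7, 7.33, 8.36, 8.42]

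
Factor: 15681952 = 2^5 * 11^1 * 13^1 * 23^1 * 149^1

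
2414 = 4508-2094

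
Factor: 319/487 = 11^1 * 29^1 * 487^(-1)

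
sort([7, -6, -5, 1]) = [-6, -5, 1, 7]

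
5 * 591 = 2955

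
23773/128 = 185 + 93/128 ≈ 185.73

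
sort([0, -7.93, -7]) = [-7.93, -7, 0]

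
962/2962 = 481/1481 ≈ 0.325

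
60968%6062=348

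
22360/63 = 354+58/63 ≈ 354.92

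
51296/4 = 12824 = 12824.00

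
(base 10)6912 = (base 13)31b9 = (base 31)75u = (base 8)15400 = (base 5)210122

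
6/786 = 1/131 ≈ 0.00763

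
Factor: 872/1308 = 2^1*3^ (-1) = 2/3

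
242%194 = 48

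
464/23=20 + 4/23 ≈ 20.17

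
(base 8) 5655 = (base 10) 2989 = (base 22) 63j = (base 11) 2278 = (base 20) 799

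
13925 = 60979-47054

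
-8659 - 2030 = -10689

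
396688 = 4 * 99172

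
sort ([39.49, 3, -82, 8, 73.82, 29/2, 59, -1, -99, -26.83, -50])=[-99, -82, -50, -26.83, -1, 3, 8, 29/2, 39.49, 59, 73.82]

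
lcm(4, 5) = 20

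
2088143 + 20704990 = 22793133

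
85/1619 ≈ 0.0525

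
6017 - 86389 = -80372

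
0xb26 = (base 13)13b7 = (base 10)2854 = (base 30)354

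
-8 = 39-47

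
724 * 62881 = 45525844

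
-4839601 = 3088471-7928072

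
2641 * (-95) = -250895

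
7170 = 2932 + 4238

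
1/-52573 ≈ -0.0000190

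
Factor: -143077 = -1 * 11^1 * 13007^1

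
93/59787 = 31/19929 ≈ 0.00156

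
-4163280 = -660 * 6308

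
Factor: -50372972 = -1 * 2^2 * 13^1 * 17^1 * 56983^1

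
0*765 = 0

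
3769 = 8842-5073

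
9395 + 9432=18827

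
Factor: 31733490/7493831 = 2^1*3^1*5^1*127^1*8329^1*7493831^(-1)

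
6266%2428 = 1410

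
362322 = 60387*6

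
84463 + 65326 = 149789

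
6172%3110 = 3062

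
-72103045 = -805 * 89569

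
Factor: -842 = -1*2^1*421^1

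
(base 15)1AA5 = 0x1694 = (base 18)HF2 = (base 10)5780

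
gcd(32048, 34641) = 1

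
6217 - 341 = 5876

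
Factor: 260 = 2^2*5^1*13^1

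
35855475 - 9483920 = 26371555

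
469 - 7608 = -7139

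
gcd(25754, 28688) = 326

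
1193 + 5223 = 6416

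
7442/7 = 1063 + 1/7 ≈ 1063.14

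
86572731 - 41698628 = 44874103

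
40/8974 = 20/4487 ≈ 0.00446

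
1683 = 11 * 153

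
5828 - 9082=-3254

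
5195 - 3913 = 1282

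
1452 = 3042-1590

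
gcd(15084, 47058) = 6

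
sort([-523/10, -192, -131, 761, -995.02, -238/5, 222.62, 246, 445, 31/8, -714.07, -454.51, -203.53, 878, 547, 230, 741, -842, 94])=[-995.02, -842, -714.07, -454.51, -203.53, -192, -131, -523/10, -238/5, 31/8, 94, 222.62, 230, 246, 445, 547, 741, 761, 878]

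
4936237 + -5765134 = -828897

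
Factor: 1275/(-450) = -1*2^(-1)*3^(-1)*17^1 = -17/6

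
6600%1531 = 476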